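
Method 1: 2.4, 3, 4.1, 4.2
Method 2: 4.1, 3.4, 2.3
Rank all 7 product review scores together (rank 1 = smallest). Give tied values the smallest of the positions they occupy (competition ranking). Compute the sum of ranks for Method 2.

Sorted (ascending): 2.3, 2.4, 3, 3.4, 4.1, 4.1, 4.2
The 2 values of 4.1 occupy positions 5–6 → each gets rank 5.
Method 2 values → pooled ranks: 4.1→5, 3.4→4, 2.3→1
Rank sum = 5 + 4 + 1 = 10

10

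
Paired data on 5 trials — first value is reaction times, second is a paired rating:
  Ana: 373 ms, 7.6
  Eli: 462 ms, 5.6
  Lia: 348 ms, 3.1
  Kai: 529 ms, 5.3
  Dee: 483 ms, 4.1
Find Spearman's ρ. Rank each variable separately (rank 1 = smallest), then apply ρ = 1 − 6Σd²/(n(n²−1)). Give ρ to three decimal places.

0.100

Ranks of variable 1: 2, 3, 1, 5, 4
Ranks of variable 2: 5, 4, 1, 3, 2
d = r₁ − r₂: -3, -1, 0, 2, 2
d²: 9, 1, 0, 4, 4; Σd² = 18
ρ = 1 − 6·18/(5·24) = 1 − 108/120 = 0.100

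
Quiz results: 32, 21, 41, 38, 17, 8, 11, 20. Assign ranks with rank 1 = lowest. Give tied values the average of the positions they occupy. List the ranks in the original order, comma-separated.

Sorted (ascending): 8, 11, 17, 20, 21, 32, 38, 41
No ties — each value takes its position as its rank.

6, 5, 8, 7, 3, 1, 2, 4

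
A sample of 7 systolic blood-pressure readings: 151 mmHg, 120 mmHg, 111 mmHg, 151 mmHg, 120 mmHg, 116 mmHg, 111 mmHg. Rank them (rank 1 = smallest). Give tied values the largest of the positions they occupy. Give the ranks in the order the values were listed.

Sorted (ascending): 111, 111, 116, 120, 120, 151, 151
The 2 values of 111 occupy positions 1–2 → each gets rank 2.
The 2 values of 120 occupy positions 4–5 → each gets rank 5.
The 2 values of 151 occupy positions 6–7 → each gets rank 7.

7, 5, 2, 7, 5, 3, 2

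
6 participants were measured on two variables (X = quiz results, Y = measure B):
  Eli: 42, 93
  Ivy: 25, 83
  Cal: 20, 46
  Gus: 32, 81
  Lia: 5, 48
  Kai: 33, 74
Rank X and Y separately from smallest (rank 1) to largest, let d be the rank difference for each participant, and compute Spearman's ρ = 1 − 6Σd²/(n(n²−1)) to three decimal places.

0.714

Ranks of variable 1: 6, 3, 2, 4, 1, 5
Ranks of variable 2: 6, 5, 1, 4, 2, 3
d = r₁ − r₂: 0, -2, 1, 0, -1, 2
d²: 0, 4, 1, 0, 1, 4; Σd² = 10
ρ = 1 − 6·10/(6·35) = 1 − 60/210 = 0.714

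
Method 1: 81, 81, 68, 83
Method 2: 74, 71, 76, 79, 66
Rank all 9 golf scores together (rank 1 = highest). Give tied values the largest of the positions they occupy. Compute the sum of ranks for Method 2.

31

Sorted (descending): 83, 81, 81, 79, 76, 74, 71, 68, 66
The 2 values of 81 occupy positions 2–3 → each gets rank 3.
Method 2 values → pooled ranks: 74→6, 71→7, 76→5, 79→4, 66→9
Rank sum = 6 + 7 + 5 + 4 + 9 = 31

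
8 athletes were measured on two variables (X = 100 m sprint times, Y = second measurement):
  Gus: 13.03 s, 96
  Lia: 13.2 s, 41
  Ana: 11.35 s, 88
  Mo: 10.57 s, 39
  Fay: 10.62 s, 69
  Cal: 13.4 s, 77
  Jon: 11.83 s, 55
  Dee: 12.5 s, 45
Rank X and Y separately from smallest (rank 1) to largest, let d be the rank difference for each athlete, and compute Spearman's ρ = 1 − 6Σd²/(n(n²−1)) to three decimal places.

Ranks of variable 1: 6, 7, 3, 1, 2, 8, 4, 5
Ranks of variable 2: 8, 2, 7, 1, 5, 6, 4, 3
d = r₁ − r₂: -2, 5, -4, 0, -3, 2, 0, 2
d²: 4, 25, 16, 0, 9, 4, 0, 4; Σd² = 62
ρ = 1 − 6·62/(8·63) = 1 − 372/504 = 0.262

0.262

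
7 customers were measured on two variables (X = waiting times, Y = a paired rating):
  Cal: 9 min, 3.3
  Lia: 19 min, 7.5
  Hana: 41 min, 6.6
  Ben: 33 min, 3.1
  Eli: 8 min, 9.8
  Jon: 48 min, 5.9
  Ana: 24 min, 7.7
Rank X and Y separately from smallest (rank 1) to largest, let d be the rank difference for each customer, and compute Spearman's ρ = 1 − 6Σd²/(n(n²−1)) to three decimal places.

Ranks of variable 1: 2, 3, 6, 5, 1, 7, 4
Ranks of variable 2: 2, 5, 4, 1, 7, 3, 6
d = r₁ − r₂: 0, -2, 2, 4, -6, 4, -2
d²: 0, 4, 4, 16, 36, 16, 4; Σd² = 80
ρ = 1 − 6·80/(7·48) = 1 − 480/336 = -0.429

-0.429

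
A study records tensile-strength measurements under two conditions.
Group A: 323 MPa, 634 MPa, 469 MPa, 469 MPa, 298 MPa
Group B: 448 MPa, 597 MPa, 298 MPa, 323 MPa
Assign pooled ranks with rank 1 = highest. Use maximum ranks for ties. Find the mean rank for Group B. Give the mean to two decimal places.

5.75

Sorted (descending): 634, 597, 469, 469, 448, 323, 323, 298, 298
The 2 values of 469 occupy positions 3–4 → each gets rank 4.
The 2 values of 323 occupy positions 6–7 → each gets rank 7.
The 2 values of 298 occupy positions 8–9 → each gets rank 9.
Group B values → pooled ranks: 448→5, 597→2, 298→9, 323→7
Mean rank = (5 + 2 + 9 + 7) / 4 = 5.75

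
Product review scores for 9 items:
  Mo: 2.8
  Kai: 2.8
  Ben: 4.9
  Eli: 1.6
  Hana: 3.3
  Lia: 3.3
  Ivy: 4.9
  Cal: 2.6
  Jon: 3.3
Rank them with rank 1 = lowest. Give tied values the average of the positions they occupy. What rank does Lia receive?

Sorted (ascending): 1.6, 2.6, 2.8, 2.8, 3.3, 3.3, 3.3, 4.9, 4.9
The 2 values of 2.8 occupy positions 3–4 → average rank (3+4)/2 = 3.5.
The 3 values of 3.3 occupy positions 5–7 → average rank 6.
The 2 values of 4.9 occupy positions 8–9 → average rank (8+9)/2 = 8.5.
Lia has value 3.3 → rank 6.

6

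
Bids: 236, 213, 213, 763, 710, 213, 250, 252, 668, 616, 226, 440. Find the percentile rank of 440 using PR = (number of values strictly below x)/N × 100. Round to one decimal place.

N = 12.
Strictly below 440: 7. Equal to 440: 1.
PR = 7/12 × 100 = 58.3

58.3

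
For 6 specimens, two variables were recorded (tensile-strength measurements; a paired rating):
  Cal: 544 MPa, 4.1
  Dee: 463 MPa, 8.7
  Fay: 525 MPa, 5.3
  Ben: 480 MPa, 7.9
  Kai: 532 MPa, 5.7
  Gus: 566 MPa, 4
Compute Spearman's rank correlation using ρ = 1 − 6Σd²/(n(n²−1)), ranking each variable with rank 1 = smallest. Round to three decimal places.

Ranks of variable 1: 5, 1, 3, 2, 4, 6
Ranks of variable 2: 2, 6, 3, 5, 4, 1
d = r₁ − r₂: 3, -5, 0, -3, 0, 5
d²: 9, 25, 0, 9, 0, 25; Σd² = 68
ρ = 1 − 6·68/(6·35) = 1 − 408/210 = -0.943

-0.943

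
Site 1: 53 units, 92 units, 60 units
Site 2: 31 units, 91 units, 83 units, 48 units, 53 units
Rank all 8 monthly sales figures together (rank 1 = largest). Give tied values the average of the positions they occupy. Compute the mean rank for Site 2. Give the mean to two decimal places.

Sorted (descending): 92, 91, 83, 60, 53, 53, 48, 31
The 2 values of 53 occupy positions 5–6 → average rank (5+6)/2 = 5.5.
Site 2 values → pooled ranks: 31→8, 91→2, 83→3, 48→7, 53→5.5
Mean rank = (8 + 2 + 3 + 7 + 5.5) / 5 = 5.10

5.10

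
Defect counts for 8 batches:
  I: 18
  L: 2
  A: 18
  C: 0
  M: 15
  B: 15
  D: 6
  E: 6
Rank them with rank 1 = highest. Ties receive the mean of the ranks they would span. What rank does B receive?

3.5

Sorted (descending): 18, 18, 15, 15, 6, 6, 2, 0
The 2 values of 18 occupy positions 1–2 → average rank (1+2)/2 = 1.5.
The 2 values of 15 occupy positions 3–4 → average rank (3+4)/2 = 3.5.
The 2 values of 6 occupy positions 5–6 → average rank (5+6)/2 = 5.5.
B has value 15 → rank 3.5.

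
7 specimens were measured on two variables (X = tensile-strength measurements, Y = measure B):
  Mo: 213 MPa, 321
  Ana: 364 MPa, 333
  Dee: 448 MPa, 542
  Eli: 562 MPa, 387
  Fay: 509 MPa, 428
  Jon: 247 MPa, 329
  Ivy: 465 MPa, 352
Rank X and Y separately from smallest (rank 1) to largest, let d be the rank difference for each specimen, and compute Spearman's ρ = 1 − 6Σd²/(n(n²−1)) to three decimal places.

0.750

Ranks of variable 1: 1, 3, 4, 7, 6, 2, 5
Ranks of variable 2: 1, 3, 7, 5, 6, 2, 4
d = r₁ − r₂: 0, 0, -3, 2, 0, 0, 1
d²: 0, 0, 9, 4, 0, 0, 1; Σd² = 14
ρ = 1 − 6·14/(7·48) = 1 − 84/336 = 0.750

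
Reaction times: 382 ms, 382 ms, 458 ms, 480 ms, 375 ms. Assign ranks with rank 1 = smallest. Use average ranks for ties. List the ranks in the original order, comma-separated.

Sorted (ascending): 375, 382, 382, 458, 480
The 2 values of 382 occupy positions 2–3 → average rank (2+3)/2 = 2.5.

2.5, 2.5, 4, 5, 1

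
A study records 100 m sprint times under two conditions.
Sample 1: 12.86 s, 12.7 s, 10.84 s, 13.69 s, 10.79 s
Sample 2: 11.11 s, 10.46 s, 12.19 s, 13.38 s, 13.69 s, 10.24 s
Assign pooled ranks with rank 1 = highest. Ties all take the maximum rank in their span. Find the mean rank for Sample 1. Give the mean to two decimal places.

Sorted (descending): 13.69, 13.69, 13.38, 12.86, 12.7, 12.19, 11.11, 10.84, 10.79, 10.46, 10.24
The 2 values of 13.69 occupy positions 1–2 → each gets rank 2.
Sample 1 values → pooled ranks: 12.86→4, 12.7→5, 10.84→8, 13.69→2, 10.79→9
Mean rank = (4 + 5 + 8 + 2 + 9) / 5 = 5.60

5.60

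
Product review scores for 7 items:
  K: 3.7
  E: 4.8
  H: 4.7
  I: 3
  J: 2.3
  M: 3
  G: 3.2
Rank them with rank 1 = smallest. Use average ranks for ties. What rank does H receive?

6

Sorted (ascending): 2.3, 3, 3, 3.2, 3.7, 4.7, 4.8
The 2 values of 3 occupy positions 2–3 → average rank (2+3)/2 = 2.5.
H has value 4.7 → rank 6.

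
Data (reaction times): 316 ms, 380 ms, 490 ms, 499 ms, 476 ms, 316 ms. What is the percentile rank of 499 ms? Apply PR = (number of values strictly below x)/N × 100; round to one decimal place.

N = 6.
Strictly below 499: 5. Equal to 499: 1.
PR = 5/6 × 100 = 83.3

83.3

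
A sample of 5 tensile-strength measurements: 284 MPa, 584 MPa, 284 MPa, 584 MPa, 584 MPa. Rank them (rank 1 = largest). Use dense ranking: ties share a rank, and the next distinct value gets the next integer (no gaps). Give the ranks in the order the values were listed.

2, 1, 2, 1, 1

Sorted (descending): 584, 584, 584, 284, 284
The 3 values of 584 share dense rank 1.
The 2 values of 284 share dense rank 2.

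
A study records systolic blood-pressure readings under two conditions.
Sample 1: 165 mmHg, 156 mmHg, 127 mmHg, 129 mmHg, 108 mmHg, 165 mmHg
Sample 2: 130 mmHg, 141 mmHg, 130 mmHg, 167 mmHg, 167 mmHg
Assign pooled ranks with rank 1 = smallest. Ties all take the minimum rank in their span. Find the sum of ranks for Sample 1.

Sorted (ascending): 108, 127, 129, 130, 130, 141, 156, 165, 165, 167, 167
The 2 values of 130 occupy positions 4–5 → each gets rank 4.
The 2 values of 165 occupy positions 8–9 → each gets rank 8.
The 2 values of 167 occupy positions 10–11 → each gets rank 10.
Sample 1 values → pooled ranks: 165→8, 156→7, 127→2, 129→3, 108→1, 165→8
Rank sum = 8 + 7 + 2 + 3 + 1 + 8 = 29

29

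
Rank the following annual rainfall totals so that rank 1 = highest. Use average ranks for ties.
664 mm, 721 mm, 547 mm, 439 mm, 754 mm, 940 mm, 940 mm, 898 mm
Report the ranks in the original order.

Sorted (descending): 940, 940, 898, 754, 721, 664, 547, 439
The 2 values of 940 occupy positions 1–2 → average rank (1+2)/2 = 1.5.

6, 5, 7, 8, 4, 1.5, 1.5, 3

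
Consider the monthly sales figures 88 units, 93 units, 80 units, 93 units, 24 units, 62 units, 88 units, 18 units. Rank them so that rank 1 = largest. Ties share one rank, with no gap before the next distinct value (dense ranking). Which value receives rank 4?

Sorted (descending): 93, 93, 88, 88, 80, 62, 24, 18
The 2 values of 93 share dense rank 1.
The 2 values of 88 share dense rank 2.
Remaining distinct values take the next consecutive integers.
Rank 4 → value 62.

62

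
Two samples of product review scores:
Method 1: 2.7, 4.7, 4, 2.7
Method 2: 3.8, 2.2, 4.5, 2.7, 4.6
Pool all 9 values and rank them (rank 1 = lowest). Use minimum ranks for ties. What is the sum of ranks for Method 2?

Sorted (ascending): 2.2, 2.7, 2.7, 2.7, 3.8, 4, 4.5, 4.6, 4.7
The 3 values of 2.7 occupy positions 2–4 → each gets rank 2.
Method 2 values → pooled ranks: 3.8→5, 2.2→1, 4.5→7, 2.7→2, 4.6→8
Rank sum = 5 + 1 + 7 + 2 + 8 = 23

23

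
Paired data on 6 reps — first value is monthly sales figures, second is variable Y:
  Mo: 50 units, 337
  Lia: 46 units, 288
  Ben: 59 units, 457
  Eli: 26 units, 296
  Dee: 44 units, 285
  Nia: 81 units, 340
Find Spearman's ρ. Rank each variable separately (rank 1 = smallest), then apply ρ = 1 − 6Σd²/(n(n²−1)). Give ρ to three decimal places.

0.771

Ranks of variable 1: 4, 3, 5, 1, 2, 6
Ranks of variable 2: 4, 2, 6, 3, 1, 5
d = r₁ − r₂: 0, 1, -1, -2, 1, 1
d²: 0, 1, 1, 4, 1, 1; Σd² = 8
ρ = 1 − 6·8/(6·35) = 1 − 48/210 = 0.771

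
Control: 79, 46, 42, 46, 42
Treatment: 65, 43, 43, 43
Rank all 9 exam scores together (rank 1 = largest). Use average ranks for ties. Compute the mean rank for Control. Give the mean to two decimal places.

Sorted (descending): 79, 65, 46, 46, 43, 43, 43, 42, 42
The 2 values of 46 occupy positions 3–4 → average rank (3+4)/2 = 3.5.
The 3 values of 43 occupy positions 5–7 → average rank 6.
The 2 values of 42 occupy positions 8–9 → average rank (8+9)/2 = 8.5.
Control values → pooled ranks: 79→1, 46→3.5, 42→8.5, 46→3.5, 42→8.5
Mean rank = (1 + 3.5 + 8.5 + 3.5 + 8.5) / 5 = 5.00

5.00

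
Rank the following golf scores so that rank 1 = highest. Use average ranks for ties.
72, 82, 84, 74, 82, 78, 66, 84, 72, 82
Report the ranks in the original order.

Sorted (descending): 84, 84, 82, 82, 82, 78, 74, 72, 72, 66
The 2 values of 84 occupy positions 1–2 → average rank (1+2)/2 = 1.5.
The 3 values of 82 occupy positions 3–5 → average rank 4.
The 2 values of 72 occupy positions 8–9 → average rank (8+9)/2 = 8.5.

8.5, 4, 1.5, 7, 4, 6, 10, 1.5, 8.5, 4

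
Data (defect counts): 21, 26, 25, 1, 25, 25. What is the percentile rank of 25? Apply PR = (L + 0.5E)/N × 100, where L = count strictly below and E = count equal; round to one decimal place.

N = 6.
Strictly below 25: 2. Equal to 25: 3.
PR = (2 + 0.5·3)/6 × 100 = 58.3

58.3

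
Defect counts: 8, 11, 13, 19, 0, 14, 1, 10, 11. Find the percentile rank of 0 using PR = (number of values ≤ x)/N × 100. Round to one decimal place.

11.1

N = 9.
Strictly below 0: 0. Equal to 0: 1.
PR = 1/9 × 100 = 11.1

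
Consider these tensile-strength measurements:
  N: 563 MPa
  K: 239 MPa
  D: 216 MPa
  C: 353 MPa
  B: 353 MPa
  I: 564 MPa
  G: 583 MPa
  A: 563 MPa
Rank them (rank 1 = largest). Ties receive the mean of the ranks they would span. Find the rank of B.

5.5

Sorted (descending): 583, 564, 563, 563, 353, 353, 239, 216
The 2 values of 563 occupy positions 3–4 → average rank (3+4)/2 = 3.5.
The 2 values of 353 occupy positions 5–6 → average rank (5+6)/2 = 5.5.
B has value 353 MPa → rank 5.5.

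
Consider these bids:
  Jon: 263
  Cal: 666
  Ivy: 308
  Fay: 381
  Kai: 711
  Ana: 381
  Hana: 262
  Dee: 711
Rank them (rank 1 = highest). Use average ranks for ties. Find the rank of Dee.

1.5

Sorted (descending): 711, 711, 666, 381, 381, 308, 263, 262
The 2 values of 711 occupy positions 1–2 → average rank (1+2)/2 = 1.5.
The 2 values of 381 occupy positions 4–5 → average rank (4+5)/2 = 4.5.
Dee has value 711 → rank 1.5.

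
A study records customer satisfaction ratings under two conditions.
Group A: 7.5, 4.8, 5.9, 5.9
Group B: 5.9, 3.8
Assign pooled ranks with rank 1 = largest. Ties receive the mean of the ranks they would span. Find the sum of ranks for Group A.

12

Sorted (descending): 7.5, 5.9, 5.9, 5.9, 4.8, 3.8
The 3 values of 5.9 occupy positions 2–4 → average rank 3.
Group A values → pooled ranks: 7.5→1, 4.8→5, 5.9→3, 5.9→3
Rank sum = 1 + 5 + 3 + 3 = 12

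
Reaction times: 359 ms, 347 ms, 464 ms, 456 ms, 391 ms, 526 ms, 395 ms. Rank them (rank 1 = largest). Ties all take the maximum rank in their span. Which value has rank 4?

Sorted (descending): 526, 464, 456, 395, 391, 359, 347
No ties — each value takes its position as its rank.
Rank 4 → value 395.

395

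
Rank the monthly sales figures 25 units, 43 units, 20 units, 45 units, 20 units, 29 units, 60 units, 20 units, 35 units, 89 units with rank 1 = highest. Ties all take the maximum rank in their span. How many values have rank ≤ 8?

7

Sorted (descending): 89, 60, 45, 43, 35, 29, 25, 20, 20, 20
The 3 values of 20 occupy positions 8–10 → each gets rank 10.
Ranks ≤ 8: {1, 2, 3, 4, 5, 6, 7} → 7 values.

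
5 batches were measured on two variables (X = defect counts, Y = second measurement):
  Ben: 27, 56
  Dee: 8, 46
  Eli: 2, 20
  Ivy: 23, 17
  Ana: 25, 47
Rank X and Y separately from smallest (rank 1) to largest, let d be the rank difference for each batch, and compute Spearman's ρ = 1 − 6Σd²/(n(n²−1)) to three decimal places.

0.700

Ranks of variable 1: 5, 2, 1, 3, 4
Ranks of variable 2: 5, 3, 2, 1, 4
d = r₁ − r₂: 0, -1, -1, 2, 0
d²: 0, 1, 1, 4, 0; Σd² = 6
ρ = 1 − 6·6/(5·24) = 1 − 36/120 = 0.700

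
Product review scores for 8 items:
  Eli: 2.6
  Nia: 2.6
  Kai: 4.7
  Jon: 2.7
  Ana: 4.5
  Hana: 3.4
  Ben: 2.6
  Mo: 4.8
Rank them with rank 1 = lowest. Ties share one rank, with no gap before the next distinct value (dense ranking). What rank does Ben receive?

Sorted (ascending): 2.6, 2.6, 2.6, 2.7, 3.4, 4.5, 4.7, 4.8
The 3 values of 2.6 share dense rank 1.
Remaining distinct values take the next consecutive integers.
Ben has value 2.6 → rank 1.

1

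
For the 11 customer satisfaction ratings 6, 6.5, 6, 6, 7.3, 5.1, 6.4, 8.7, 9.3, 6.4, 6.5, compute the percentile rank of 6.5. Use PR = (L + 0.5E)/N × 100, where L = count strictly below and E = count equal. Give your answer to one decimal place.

63.6

N = 11.
Strictly below 6.5: 6. Equal to 6.5: 2.
PR = (6 + 0.5·2)/11 × 100 = 63.6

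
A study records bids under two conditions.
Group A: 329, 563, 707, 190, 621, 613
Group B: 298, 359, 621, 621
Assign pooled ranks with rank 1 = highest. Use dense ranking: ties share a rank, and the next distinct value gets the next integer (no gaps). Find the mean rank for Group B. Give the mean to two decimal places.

Sorted (descending): 707, 621, 621, 621, 613, 563, 359, 329, 298, 190
The 3 values of 621 share dense rank 2.
Remaining distinct values take the next consecutive integers.
Group B values → pooled ranks: 298→7, 359→5, 621→2, 621→2
Mean rank = (7 + 5 + 2 + 2) / 4 = 4.00

4.00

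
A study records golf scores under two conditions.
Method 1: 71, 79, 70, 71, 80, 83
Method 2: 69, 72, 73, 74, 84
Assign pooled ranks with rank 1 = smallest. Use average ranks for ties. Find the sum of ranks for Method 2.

30

Sorted (ascending): 69, 70, 71, 71, 72, 73, 74, 79, 80, 83, 84
The 2 values of 71 occupy positions 3–4 → average rank (3+4)/2 = 3.5.
Method 2 values → pooled ranks: 69→1, 72→5, 73→6, 74→7, 84→11
Rank sum = 1 + 5 + 6 + 7 + 11 = 30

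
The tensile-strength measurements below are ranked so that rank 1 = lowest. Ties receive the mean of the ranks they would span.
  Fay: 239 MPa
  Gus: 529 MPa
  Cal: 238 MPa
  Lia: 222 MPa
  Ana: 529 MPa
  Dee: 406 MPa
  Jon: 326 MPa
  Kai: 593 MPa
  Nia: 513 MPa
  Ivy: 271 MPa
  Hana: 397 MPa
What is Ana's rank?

Sorted (ascending): 222, 238, 239, 271, 326, 397, 406, 513, 529, 529, 593
The 2 values of 529 occupy positions 9–10 → average rank (9+10)/2 = 9.5.
Ana has value 529 MPa → rank 9.5.

9.5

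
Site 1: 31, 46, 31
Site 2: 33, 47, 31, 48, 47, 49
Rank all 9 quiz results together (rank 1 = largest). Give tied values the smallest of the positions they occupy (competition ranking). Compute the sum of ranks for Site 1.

19

Sorted (descending): 49, 48, 47, 47, 46, 33, 31, 31, 31
The 2 values of 47 occupy positions 3–4 → each gets rank 3.
The 3 values of 31 occupy positions 7–9 → each gets rank 7.
Site 1 values → pooled ranks: 31→7, 46→5, 31→7
Rank sum = 7 + 5 + 7 = 19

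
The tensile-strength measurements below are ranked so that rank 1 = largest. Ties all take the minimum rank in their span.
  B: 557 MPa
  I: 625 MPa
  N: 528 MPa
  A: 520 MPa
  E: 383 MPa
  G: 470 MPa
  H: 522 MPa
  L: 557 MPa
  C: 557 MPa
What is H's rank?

6

Sorted (descending): 625, 557, 557, 557, 528, 522, 520, 470, 383
The 3 values of 557 occupy positions 2–4 → each gets rank 2.
H has value 522 MPa → rank 6.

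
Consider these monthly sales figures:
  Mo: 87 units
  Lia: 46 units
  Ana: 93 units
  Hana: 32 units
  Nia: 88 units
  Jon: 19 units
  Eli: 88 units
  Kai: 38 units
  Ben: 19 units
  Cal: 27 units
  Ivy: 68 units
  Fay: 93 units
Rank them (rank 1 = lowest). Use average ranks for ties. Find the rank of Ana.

Sorted (ascending): 19, 19, 27, 32, 38, 46, 68, 87, 88, 88, 93, 93
The 2 values of 19 occupy positions 1–2 → average rank (1+2)/2 = 1.5.
The 2 values of 88 occupy positions 9–10 → average rank (9+10)/2 = 9.5.
The 2 values of 93 occupy positions 11–12 → average rank (11+12)/2 = 11.5.
Ana has value 93 units → rank 11.5.

11.5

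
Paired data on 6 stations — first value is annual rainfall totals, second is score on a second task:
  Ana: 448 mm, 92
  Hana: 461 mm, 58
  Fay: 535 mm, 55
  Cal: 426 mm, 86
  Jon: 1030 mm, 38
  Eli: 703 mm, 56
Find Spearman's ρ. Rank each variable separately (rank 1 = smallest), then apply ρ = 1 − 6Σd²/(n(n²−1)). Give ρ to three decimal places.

Ranks of variable 1: 2, 3, 4, 1, 6, 5
Ranks of variable 2: 6, 4, 2, 5, 1, 3
d = r₁ − r₂: -4, -1, 2, -4, 5, 2
d²: 16, 1, 4, 16, 25, 4; Σd² = 66
ρ = 1 − 6·66/(6·35) = 1 − 396/210 = -0.886

-0.886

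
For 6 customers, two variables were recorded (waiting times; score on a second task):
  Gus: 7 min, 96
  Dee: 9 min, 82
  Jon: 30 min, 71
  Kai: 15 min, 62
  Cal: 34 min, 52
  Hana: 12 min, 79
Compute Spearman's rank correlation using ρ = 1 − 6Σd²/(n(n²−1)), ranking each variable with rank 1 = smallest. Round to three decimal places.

-0.943

Ranks of variable 1: 1, 2, 5, 4, 6, 3
Ranks of variable 2: 6, 5, 3, 2, 1, 4
d = r₁ − r₂: -5, -3, 2, 2, 5, -1
d²: 25, 9, 4, 4, 25, 1; Σd² = 68
ρ = 1 − 6·68/(6·35) = 1 − 408/210 = -0.943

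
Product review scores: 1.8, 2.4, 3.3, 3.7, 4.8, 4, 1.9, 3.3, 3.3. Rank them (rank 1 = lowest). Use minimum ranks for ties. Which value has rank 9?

4.8

Sorted (ascending): 1.8, 1.9, 2.4, 3.3, 3.3, 3.3, 3.7, 4, 4.8
The 3 values of 3.3 occupy positions 4–6 → each gets rank 4.
Rank 9 → value 4.8.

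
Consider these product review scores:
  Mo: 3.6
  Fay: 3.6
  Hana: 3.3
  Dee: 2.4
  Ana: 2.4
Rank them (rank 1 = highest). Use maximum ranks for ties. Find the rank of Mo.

2

Sorted (descending): 3.6, 3.6, 3.3, 2.4, 2.4
The 2 values of 3.6 occupy positions 1–2 → each gets rank 2.
The 2 values of 2.4 occupy positions 4–5 → each gets rank 5.
Mo has value 3.6 → rank 2.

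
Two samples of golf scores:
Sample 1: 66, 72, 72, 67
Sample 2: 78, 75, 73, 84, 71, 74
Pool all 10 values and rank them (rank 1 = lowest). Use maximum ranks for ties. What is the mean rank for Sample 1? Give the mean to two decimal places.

3.25

Sorted (ascending): 66, 67, 71, 72, 72, 73, 74, 75, 78, 84
The 2 values of 72 occupy positions 4–5 → each gets rank 5.
Sample 1 values → pooled ranks: 66→1, 72→5, 72→5, 67→2
Mean rank = (1 + 5 + 5 + 2) / 4 = 3.25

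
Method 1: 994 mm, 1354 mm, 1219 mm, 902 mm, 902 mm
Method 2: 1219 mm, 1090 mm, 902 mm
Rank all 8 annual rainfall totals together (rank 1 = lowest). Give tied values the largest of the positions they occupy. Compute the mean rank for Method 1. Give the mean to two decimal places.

5.00

Sorted (ascending): 902, 902, 902, 994, 1090, 1219, 1219, 1354
The 3 values of 902 occupy positions 1–3 → each gets rank 3.
The 2 values of 1219 occupy positions 6–7 → each gets rank 7.
Method 1 values → pooled ranks: 994→4, 1354→8, 1219→7, 902→3, 902→3
Mean rank = (4 + 8 + 7 + 3 + 3) / 5 = 5.00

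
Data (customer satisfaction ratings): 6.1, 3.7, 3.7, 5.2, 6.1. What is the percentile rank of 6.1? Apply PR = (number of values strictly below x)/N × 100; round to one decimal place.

N = 5.
Strictly below 6.1: 3. Equal to 6.1: 2.
PR = 3/5 × 100 = 60.0

60.0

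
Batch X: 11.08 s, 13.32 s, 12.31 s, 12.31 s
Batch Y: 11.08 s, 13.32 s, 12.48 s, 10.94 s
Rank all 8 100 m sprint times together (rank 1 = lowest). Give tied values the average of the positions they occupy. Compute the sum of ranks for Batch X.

19

Sorted (ascending): 10.94, 11.08, 11.08, 12.31, 12.31, 12.48, 13.32, 13.32
The 2 values of 11.08 occupy positions 2–3 → average rank (2+3)/2 = 2.5.
The 2 values of 12.31 occupy positions 4–5 → average rank (4+5)/2 = 4.5.
The 2 values of 13.32 occupy positions 7–8 → average rank (7+8)/2 = 7.5.
Batch X values → pooled ranks: 11.08→2.5, 13.32→7.5, 12.31→4.5, 12.31→4.5
Rank sum = 2.5 + 7.5 + 4.5 + 4.5 = 19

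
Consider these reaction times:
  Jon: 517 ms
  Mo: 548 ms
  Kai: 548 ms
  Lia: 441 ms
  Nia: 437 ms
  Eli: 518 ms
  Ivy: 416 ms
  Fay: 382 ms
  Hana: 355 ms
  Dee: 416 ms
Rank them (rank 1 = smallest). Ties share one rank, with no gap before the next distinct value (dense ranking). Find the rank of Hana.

1

Sorted (ascending): 355, 382, 416, 416, 437, 441, 517, 518, 548, 548
The 2 values of 416 share dense rank 3.
The 2 values of 548 share dense rank 8.
Remaining distinct values take the next consecutive integers.
Hana has value 355 ms → rank 1.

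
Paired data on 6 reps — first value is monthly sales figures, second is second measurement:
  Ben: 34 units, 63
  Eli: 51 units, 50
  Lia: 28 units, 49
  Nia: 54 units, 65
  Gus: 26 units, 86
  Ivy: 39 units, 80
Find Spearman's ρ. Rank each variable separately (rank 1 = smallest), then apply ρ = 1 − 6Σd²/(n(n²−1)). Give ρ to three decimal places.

Ranks of variable 1: 3, 5, 2, 6, 1, 4
Ranks of variable 2: 3, 2, 1, 4, 6, 5
d = r₁ − r₂: 0, 3, 1, 2, -5, -1
d²: 0, 9, 1, 4, 25, 1; Σd² = 40
ρ = 1 − 6·40/(6·35) = 1 − 240/210 = -0.143

-0.143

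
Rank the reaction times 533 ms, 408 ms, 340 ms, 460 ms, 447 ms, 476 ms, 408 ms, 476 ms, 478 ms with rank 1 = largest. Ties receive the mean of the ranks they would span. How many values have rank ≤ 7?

Sorted (descending): 533, 478, 476, 476, 460, 447, 408, 408, 340
The 2 values of 476 occupy positions 3–4 → average rank (3+4)/2 = 3.5.
The 2 values of 408 occupy positions 7–8 → average rank (7+8)/2 = 7.5.
Ranks ≤ 7: {1, 2, 3.5, 3.5, 5, 6} → 6 values.

6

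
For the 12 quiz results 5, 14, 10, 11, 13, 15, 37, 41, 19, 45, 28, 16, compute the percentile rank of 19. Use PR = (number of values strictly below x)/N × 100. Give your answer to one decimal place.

N = 12.
Strictly below 19: 7. Equal to 19: 1.
PR = 7/12 × 100 = 58.3

58.3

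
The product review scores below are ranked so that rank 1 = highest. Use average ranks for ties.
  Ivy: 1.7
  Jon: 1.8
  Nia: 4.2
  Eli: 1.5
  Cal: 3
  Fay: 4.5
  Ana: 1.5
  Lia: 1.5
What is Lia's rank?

7

Sorted (descending): 4.5, 4.2, 3, 1.8, 1.7, 1.5, 1.5, 1.5
The 3 values of 1.5 occupy positions 6–8 → average rank 7.
Lia has value 1.5 → rank 7.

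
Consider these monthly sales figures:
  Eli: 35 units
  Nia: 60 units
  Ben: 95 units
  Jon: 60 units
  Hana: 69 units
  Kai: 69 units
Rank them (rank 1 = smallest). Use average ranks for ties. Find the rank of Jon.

2.5

Sorted (ascending): 35, 60, 60, 69, 69, 95
The 2 values of 60 occupy positions 2–3 → average rank (2+3)/2 = 2.5.
The 2 values of 69 occupy positions 4–5 → average rank (4+5)/2 = 4.5.
Jon has value 60 units → rank 2.5.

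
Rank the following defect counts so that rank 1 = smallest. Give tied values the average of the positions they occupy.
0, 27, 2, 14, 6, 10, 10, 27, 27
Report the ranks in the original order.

1, 8, 2, 6, 3, 4.5, 4.5, 8, 8

Sorted (ascending): 0, 2, 6, 10, 10, 14, 27, 27, 27
The 2 values of 10 occupy positions 4–5 → average rank (4+5)/2 = 4.5.
The 3 values of 27 occupy positions 7–9 → average rank 8.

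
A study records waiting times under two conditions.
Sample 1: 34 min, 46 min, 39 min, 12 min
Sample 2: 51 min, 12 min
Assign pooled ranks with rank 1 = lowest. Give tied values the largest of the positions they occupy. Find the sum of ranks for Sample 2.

Sorted (ascending): 12, 12, 34, 39, 46, 51
The 2 values of 12 occupy positions 1–2 → each gets rank 2.
Sample 2 values → pooled ranks: 51→6, 12→2
Rank sum = 6 + 2 = 8

8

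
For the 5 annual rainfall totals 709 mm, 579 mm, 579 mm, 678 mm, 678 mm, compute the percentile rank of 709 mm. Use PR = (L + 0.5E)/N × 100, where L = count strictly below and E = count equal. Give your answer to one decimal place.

N = 5.
Strictly below 709: 4. Equal to 709: 1.
PR = (4 + 0.5·1)/5 × 100 = 90.0

90.0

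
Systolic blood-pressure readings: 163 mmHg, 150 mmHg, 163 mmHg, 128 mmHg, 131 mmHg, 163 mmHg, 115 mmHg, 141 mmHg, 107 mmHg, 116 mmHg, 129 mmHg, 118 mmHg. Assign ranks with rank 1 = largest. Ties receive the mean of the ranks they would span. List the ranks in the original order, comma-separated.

Sorted (descending): 163, 163, 163, 150, 141, 131, 129, 128, 118, 116, 115, 107
The 3 values of 163 occupy positions 1–3 → average rank 2.

2, 4, 2, 8, 6, 2, 11, 5, 12, 10, 7, 9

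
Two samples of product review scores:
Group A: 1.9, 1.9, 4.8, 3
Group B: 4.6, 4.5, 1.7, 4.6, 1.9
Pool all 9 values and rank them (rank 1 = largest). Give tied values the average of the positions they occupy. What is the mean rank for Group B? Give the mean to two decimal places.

5.00

Sorted (descending): 4.8, 4.6, 4.6, 4.5, 3, 1.9, 1.9, 1.9, 1.7
The 2 values of 4.6 occupy positions 2–3 → average rank (2+3)/2 = 2.5.
The 3 values of 1.9 occupy positions 6–8 → average rank 7.
Group B values → pooled ranks: 4.6→2.5, 4.5→4, 1.7→9, 4.6→2.5, 1.9→7
Mean rank = (2.5 + 4 + 9 + 2.5 + 7) / 5 = 5.00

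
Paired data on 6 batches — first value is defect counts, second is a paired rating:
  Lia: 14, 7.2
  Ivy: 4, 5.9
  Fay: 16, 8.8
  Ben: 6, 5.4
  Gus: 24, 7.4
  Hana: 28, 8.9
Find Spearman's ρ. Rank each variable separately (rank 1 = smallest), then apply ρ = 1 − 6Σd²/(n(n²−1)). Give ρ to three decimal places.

0.886

Ranks of variable 1: 3, 1, 4, 2, 5, 6
Ranks of variable 2: 3, 2, 5, 1, 4, 6
d = r₁ − r₂: 0, -1, -1, 1, 1, 0
d²: 0, 1, 1, 1, 1, 0; Σd² = 4
ρ = 1 − 6·4/(6·35) = 1 − 24/210 = 0.886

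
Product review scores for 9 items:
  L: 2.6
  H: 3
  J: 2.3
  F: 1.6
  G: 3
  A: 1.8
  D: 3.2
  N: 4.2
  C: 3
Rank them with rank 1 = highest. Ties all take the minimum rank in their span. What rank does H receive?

Sorted (descending): 4.2, 3.2, 3, 3, 3, 2.6, 2.3, 1.8, 1.6
The 3 values of 3 occupy positions 3–5 → each gets rank 3.
H has value 3 → rank 3.

3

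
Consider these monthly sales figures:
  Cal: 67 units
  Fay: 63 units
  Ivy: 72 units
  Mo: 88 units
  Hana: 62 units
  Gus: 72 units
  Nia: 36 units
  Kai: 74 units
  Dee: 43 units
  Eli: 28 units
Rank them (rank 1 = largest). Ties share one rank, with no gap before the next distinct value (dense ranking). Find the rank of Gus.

Sorted (descending): 88, 74, 72, 72, 67, 63, 62, 43, 36, 28
The 2 values of 72 share dense rank 3.
Remaining distinct values take the next consecutive integers.
Gus has value 72 units → rank 3.

3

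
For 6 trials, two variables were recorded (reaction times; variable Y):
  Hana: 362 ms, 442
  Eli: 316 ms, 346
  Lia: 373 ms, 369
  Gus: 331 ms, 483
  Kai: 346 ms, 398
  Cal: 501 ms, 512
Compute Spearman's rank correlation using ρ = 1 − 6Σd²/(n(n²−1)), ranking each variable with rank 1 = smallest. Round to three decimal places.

0.486

Ranks of variable 1: 4, 1, 5, 2, 3, 6
Ranks of variable 2: 4, 1, 2, 5, 3, 6
d = r₁ − r₂: 0, 0, 3, -3, 0, 0
d²: 0, 0, 9, 9, 0, 0; Σd² = 18
ρ = 1 − 6·18/(6·35) = 1 − 108/210 = 0.486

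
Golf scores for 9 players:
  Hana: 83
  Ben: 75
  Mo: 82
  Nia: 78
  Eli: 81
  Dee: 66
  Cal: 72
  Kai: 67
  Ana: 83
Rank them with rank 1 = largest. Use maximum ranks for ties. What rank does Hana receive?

2

Sorted (descending): 83, 83, 82, 81, 78, 75, 72, 67, 66
The 2 values of 83 occupy positions 1–2 → each gets rank 2.
Hana has value 83 → rank 2.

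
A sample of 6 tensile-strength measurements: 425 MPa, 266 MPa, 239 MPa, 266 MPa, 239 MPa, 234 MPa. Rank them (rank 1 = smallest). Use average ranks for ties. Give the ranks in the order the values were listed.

6, 4.5, 2.5, 4.5, 2.5, 1

Sorted (ascending): 234, 239, 239, 266, 266, 425
The 2 values of 239 occupy positions 2–3 → average rank (2+3)/2 = 2.5.
The 2 values of 266 occupy positions 4–5 → average rank (4+5)/2 = 4.5.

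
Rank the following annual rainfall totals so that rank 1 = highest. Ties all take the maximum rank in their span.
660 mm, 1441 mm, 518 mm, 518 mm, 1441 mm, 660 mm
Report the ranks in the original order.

Sorted (descending): 1441, 1441, 660, 660, 518, 518
The 2 values of 1441 occupy positions 1–2 → each gets rank 2.
The 2 values of 660 occupy positions 3–4 → each gets rank 4.
The 2 values of 518 occupy positions 5–6 → each gets rank 6.

4, 2, 6, 6, 2, 4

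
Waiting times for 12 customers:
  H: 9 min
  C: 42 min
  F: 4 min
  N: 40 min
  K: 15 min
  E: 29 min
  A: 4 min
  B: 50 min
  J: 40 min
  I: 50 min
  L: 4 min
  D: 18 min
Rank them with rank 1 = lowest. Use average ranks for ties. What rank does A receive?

Sorted (ascending): 4, 4, 4, 9, 15, 18, 29, 40, 40, 42, 50, 50
The 3 values of 4 occupy positions 1–3 → average rank 2.
The 2 values of 40 occupy positions 8–9 → average rank (8+9)/2 = 8.5.
The 2 values of 50 occupy positions 11–12 → average rank (11+12)/2 = 11.5.
A has value 4 min → rank 2.

2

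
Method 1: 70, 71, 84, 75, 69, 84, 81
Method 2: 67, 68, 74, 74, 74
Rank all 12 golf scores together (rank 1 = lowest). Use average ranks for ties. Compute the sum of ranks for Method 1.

Sorted (ascending): 67, 68, 69, 70, 71, 74, 74, 74, 75, 81, 84, 84
The 3 values of 74 occupy positions 6–8 → average rank 7.
The 2 values of 84 occupy positions 11–12 → average rank (11+12)/2 = 11.5.
Method 1 values → pooled ranks: 70→4, 71→5, 84→11.5, 75→9, 69→3, 84→11.5, 81→10
Rank sum = 4 + 5 + 11.5 + 9 + 3 + 11.5 + 10 = 54

54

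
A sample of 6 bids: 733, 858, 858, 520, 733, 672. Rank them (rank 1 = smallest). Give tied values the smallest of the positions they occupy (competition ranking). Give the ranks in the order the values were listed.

3, 5, 5, 1, 3, 2

Sorted (ascending): 520, 672, 733, 733, 858, 858
The 2 values of 733 occupy positions 3–4 → each gets rank 3.
The 2 values of 858 occupy positions 5–6 → each gets rank 5.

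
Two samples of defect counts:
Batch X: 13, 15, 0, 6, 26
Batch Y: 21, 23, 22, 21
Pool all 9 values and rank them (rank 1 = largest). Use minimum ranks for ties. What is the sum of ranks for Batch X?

31

Sorted (descending): 26, 23, 22, 21, 21, 15, 13, 6, 0
The 2 values of 21 occupy positions 4–5 → each gets rank 4.
Batch X values → pooled ranks: 13→7, 15→6, 0→9, 6→8, 26→1
Rank sum = 7 + 6 + 9 + 8 + 1 = 31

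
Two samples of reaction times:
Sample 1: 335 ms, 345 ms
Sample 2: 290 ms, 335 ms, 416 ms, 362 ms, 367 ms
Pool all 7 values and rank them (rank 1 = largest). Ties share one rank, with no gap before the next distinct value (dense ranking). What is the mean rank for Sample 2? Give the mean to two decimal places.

3.40

Sorted (descending): 416, 367, 362, 345, 335, 335, 290
The 2 values of 335 share dense rank 5.
Remaining distinct values take the next consecutive integers.
Sample 2 values → pooled ranks: 290→6, 335→5, 416→1, 362→3, 367→2
Mean rank = (6 + 5 + 1 + 3 + 2) / 5 = 3.40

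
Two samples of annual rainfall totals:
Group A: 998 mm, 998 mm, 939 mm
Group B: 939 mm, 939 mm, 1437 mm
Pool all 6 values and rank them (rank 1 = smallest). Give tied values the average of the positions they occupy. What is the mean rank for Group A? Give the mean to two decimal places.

3.67

Sorted (ascending): 939, 939, 939, 998, 998, 1437
The 3 values of 939 occupy positions 1–3 → average rank 2.
The 2 values of 998 occupy positions 4–5 → average rank (4+5)/2 = 4.5.
Group A values → pooled ranks: 998→4.5, 998→4.5, 939→2
Mean rank = (4.5 + 4.5 + 2) / 3 = 3.67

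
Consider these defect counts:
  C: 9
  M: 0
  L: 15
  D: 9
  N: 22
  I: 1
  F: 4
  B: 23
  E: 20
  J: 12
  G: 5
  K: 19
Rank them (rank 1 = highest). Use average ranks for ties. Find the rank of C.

7.5

Sorted (descending): 23, 22, 20, 19, 15, 12, 9, 9, 5, 4, 1, 0
The 2 values of 9 occupy positions 7–8 → average rank (7+8)/2 = 7.5.
C has value 9 → rank 7.5.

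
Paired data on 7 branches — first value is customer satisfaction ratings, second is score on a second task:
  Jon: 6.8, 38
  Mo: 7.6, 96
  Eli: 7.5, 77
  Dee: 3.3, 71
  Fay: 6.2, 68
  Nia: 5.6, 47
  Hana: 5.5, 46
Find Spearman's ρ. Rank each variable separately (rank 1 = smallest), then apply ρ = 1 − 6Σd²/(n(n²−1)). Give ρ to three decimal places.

0.429

Ranks of variable 1: 5, 7, 6, 1, 4, 3, 2
Ranks of variable 2: 1, 7, 6, 5, 4, 3, 2
d = r₁ − r₂: 4, 0, 0, -4, 0, 0, 0
d²: 16, 0, 0, 16, 0, 0, 0; Σd² = 32
ρ = 1 − 6·32/(7·48) = 1 − 192/336 = 0.429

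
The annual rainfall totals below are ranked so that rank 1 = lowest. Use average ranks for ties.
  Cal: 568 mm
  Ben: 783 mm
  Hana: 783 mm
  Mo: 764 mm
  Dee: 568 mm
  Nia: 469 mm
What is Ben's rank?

5.5

Sorted (ascending): 469, 568, 568, 764, 783, 783
The 2 values of 568 occupy positions 2–3 → average rank (2+3)/2 = 2.5.
The 2 values of 783 occupy positions 5–6 → average rank (5+6)/2 = 5.5.
Ben has value 783 mm → rank 5.5.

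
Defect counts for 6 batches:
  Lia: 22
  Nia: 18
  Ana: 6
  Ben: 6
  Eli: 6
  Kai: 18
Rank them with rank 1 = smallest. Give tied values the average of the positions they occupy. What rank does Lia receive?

Sorted (ascending): 6, 6, 6, 18, 18, 22
The 3 values of 6 occupy positions 1–3 → average rank 2.
The 2 values of 18 occupy positions 4–5 → average rank (4+5)/2 = 4.5.
Lia has value 22 → rank 6.

6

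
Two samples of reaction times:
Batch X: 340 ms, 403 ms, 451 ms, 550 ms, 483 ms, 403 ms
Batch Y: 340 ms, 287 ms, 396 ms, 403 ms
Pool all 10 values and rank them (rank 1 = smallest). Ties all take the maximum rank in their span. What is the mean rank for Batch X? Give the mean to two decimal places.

7.33

Sorted (ascending): 287, 340, 340, 396, 403, 403, 403, 451, 483, 550
The 2 values of 340 occupy positions 2–3 → each gets rank 3.
The 3 values of 403 occupy positions 5–7 → each gets rank 7.
Batch X values → pooled ranks: 340→3, 403→7, 451→8, 550→10, 483→9, 403→7
Mean rank = (3 + 7 + 8 + 10 + 9 + 7) / 6 = 7.33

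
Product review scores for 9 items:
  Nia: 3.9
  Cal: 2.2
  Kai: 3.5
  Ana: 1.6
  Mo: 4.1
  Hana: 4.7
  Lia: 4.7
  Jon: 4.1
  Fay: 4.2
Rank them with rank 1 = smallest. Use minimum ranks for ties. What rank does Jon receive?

5

Sorted (ascending): 1.6, 2.2, 3.5, 3.9, 4.1, 4.1, 4.2, 4.7, 4.7
The 2 values of 4.1 occupy positions 5–6 → each gets rank 5.
The 2 values of 4.7 occupy positions 8–9 → each gets rank 8.
Jon has value 4.1 → rank 5.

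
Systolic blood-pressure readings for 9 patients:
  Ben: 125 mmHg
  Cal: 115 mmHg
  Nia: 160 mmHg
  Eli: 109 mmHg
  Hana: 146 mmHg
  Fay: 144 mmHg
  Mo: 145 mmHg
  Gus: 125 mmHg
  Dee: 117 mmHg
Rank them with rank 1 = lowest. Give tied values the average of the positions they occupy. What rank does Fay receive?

6

Sorted (ascending): 109, 115, 117, 125, 125, 144, 145, 146, 160
The 2 values of 125 occupy positions 4–5 → average rank (4+5)/2 = 4.5.
Fay has value 144 mmHg → rank 6.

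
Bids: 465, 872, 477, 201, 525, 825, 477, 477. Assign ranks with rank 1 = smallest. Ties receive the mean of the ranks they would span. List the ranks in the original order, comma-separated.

2, 8, 4, 1, 6, 7, 4, 4

Sorted (ascending): 201, 465, 477, 477, 477, 525, 825, 872
The 3 values of 477 occupy positions 3–5 → average rank 4.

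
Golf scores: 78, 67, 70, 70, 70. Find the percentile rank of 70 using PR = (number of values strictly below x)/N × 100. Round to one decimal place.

N = 5.
Strictly below 70: 1. Equal to 70: 3.
PR = 1/5 × 100 = 20.0

20.0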